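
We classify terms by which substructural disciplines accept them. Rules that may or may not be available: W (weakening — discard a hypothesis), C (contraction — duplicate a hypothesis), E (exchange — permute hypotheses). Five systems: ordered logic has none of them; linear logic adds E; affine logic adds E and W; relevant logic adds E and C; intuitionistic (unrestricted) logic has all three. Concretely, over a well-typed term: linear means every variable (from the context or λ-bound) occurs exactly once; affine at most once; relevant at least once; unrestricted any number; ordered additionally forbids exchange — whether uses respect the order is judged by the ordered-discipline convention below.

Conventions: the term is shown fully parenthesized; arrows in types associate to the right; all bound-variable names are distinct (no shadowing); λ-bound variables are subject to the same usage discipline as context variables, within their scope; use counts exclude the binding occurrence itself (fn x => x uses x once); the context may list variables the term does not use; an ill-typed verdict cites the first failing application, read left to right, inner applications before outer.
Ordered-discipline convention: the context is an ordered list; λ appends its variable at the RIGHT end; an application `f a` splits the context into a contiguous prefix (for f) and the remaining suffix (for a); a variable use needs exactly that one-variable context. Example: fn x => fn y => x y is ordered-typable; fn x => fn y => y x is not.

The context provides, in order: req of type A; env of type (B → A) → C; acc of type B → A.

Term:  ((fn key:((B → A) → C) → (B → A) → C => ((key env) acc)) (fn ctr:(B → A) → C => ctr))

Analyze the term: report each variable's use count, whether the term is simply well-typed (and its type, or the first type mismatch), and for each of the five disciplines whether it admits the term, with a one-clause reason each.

counts: req: 0×, env: 1×, acc: 1×, key (λ-bound): 1×, ctr (λ-bound): 1×
order of uses: key, env, acc, ctr
typing: well-typed — term : C
ordered ✗ (needs weakening: req unused)
linear ✗ (needs weakening: req unused)
affine ✓ (at most one use each (req, env, acc, key, ctr))
relevant ✗ (needs weakening: req unused)
unrestricted ✓ (typability at C is all that's needed)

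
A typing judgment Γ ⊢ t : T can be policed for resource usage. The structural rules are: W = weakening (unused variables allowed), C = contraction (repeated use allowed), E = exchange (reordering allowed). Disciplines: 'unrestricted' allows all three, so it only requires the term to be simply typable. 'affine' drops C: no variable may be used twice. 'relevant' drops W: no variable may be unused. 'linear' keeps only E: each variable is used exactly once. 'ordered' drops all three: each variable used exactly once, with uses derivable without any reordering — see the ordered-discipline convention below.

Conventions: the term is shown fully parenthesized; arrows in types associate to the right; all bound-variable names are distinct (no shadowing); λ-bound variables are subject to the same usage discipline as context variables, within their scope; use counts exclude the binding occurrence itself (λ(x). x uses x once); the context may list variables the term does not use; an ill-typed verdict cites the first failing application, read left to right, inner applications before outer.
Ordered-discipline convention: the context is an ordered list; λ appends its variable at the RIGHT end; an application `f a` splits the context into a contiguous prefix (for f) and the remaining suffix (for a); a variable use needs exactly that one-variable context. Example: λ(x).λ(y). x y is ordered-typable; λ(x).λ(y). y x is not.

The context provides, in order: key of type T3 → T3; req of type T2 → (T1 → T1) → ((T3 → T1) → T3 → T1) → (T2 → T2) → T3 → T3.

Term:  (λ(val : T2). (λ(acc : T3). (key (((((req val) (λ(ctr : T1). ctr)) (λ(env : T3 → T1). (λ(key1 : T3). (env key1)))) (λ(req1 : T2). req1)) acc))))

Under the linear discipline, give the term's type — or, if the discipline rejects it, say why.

term : T2 → T3 → T3
use counts: key: 1×, req: 1×, val (λ-bound): 1×, acc (λ-bound): 1×, ctr (λ-bound): 1×, env (λ-bound): 1×, key1 (λ-bound): 1×, req1 (λ-bound): 1×
use order (left to right): key, req, val, ctr, env, key1, req1, acc
typing: ✓ — T2 → T3 → T3
all disciplines: ordered ✓; linear ✓; affine ✓; relevant ✓; unrestricted ✓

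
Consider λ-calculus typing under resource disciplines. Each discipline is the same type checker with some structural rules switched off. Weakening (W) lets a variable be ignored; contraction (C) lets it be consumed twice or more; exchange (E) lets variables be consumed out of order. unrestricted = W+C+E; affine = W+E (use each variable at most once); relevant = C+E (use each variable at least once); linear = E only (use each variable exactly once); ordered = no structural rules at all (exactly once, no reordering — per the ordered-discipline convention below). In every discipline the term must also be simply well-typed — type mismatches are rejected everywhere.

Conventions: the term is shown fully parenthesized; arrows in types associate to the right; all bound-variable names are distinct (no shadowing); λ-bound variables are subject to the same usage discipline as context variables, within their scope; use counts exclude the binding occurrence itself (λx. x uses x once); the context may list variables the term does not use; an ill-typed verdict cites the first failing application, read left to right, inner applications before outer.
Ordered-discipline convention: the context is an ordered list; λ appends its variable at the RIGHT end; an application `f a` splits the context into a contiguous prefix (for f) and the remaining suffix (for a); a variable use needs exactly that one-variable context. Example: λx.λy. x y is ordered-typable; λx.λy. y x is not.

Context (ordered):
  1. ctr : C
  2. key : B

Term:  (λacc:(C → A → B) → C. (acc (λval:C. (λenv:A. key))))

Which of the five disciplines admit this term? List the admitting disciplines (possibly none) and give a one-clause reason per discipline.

accepted by: affine, unrestricted
usage: ctr ×0, key ×1, acc (bound) ×1, val (bound) ×0, env (bound) ×0
order of uses: acc, key
typing: ✓ — ((C → A → B) → C) → C
ordered: ✗, ctr, val, env never used (weakening)
linear: ✗, ctr, val, env never used (weakening)
affine: ✓, ctr, key, acc, val, env: no repeats, contraction unneeded
relevant: ✗, ctr, val, env never used (weakening)
unrestricted: ✓, typability at ((C → A → B) → C) → C is all that's needed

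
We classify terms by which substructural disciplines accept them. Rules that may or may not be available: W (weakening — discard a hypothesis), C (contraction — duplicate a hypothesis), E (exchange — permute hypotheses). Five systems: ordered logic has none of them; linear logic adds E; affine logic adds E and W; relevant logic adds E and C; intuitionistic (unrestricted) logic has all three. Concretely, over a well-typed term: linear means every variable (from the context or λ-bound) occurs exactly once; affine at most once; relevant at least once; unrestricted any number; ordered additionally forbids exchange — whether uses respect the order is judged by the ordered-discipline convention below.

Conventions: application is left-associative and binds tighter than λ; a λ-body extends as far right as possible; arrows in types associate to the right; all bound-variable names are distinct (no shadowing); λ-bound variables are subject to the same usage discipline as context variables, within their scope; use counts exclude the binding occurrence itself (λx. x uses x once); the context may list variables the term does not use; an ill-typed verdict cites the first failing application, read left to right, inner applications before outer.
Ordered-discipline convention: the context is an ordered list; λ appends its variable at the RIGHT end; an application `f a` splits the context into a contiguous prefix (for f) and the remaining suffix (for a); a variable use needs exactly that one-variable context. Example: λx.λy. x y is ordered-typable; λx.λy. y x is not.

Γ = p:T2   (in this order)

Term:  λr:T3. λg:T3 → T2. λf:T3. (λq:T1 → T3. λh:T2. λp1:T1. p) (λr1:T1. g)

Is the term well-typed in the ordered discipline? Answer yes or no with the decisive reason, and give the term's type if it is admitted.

no — a type mismatch blocks all five
use counts: p ×1, r (bound) ×0, g (bound) ×1, f (bound) ×0, q (bound) ×0, h (bound) ×0, p1 (bound) ×0, r1 (bound) ×0
left-to-right use order: p, g
typing: ill-typed: an application expects T1 → T3 but receives T1 → T3 → T2
per-discipline verdicts: ordered ✗ · linear ✗ · affine ✗ · relevant ✗ · unrestricted ✗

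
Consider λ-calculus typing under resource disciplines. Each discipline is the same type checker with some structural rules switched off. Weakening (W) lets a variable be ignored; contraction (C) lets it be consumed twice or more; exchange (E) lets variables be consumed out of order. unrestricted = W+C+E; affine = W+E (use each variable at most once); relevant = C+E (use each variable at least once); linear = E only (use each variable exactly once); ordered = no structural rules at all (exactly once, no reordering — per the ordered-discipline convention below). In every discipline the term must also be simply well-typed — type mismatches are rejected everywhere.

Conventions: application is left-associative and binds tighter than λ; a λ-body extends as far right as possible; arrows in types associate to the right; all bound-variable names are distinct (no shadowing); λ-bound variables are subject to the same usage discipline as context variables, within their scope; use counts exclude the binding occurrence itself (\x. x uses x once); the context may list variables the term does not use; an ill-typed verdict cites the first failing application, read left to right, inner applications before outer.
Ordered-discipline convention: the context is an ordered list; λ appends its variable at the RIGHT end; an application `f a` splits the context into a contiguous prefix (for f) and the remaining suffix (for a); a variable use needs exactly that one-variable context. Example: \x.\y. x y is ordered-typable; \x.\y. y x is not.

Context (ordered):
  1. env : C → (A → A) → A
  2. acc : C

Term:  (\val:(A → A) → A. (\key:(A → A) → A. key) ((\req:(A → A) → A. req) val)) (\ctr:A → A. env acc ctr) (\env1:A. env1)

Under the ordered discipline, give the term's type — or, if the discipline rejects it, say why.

term : A
counts: env ×1, acc ×1, val [bound] ×1, key [bound] ×1, req [bound] ×1, ctr [bound] ×1, env1 [bound] ×1
uses in reading order: key, req, val, env, acc, ctr, env1
typing: ✓ — A
per-discipline verdicts: ordered ✓; linear ✓; affine ✓; relevant ✓; unrestricted ✓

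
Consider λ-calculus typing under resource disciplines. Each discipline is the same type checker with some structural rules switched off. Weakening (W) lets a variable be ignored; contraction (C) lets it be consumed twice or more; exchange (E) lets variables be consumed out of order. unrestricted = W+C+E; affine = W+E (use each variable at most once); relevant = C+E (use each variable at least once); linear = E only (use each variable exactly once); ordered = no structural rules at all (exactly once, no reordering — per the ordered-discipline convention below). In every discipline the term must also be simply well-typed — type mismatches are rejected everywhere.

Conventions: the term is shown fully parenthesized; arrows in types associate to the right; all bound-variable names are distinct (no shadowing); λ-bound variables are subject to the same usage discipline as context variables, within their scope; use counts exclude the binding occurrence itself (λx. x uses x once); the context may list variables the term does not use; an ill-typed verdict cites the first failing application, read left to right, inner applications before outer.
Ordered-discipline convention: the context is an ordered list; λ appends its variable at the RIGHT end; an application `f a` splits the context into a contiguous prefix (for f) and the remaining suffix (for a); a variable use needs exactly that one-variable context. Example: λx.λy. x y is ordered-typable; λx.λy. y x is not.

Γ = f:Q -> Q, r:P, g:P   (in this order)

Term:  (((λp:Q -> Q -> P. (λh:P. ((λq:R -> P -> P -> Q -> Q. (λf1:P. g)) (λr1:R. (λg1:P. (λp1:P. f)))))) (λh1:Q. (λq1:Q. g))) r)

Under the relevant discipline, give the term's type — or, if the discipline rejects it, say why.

not well-typed under relevant — p, h, q, f1, r1, g1, p1, h1, q1 left unused
usage: f=1, r=1, g=2, p (bound)=0, h (bound)=0, q (bound)=0, f1 (bound)=0, r1 (bound)=0, g1 (bound)=0, p1 (bound)=0, h1 (bound)=0, q1 (bound)=0
use order (left to right): g, f, g, r
typing: well-typed at P -> P
summary: ordered ✗; linear ✗; affine ✗; relevant ✗; unrestricted ✓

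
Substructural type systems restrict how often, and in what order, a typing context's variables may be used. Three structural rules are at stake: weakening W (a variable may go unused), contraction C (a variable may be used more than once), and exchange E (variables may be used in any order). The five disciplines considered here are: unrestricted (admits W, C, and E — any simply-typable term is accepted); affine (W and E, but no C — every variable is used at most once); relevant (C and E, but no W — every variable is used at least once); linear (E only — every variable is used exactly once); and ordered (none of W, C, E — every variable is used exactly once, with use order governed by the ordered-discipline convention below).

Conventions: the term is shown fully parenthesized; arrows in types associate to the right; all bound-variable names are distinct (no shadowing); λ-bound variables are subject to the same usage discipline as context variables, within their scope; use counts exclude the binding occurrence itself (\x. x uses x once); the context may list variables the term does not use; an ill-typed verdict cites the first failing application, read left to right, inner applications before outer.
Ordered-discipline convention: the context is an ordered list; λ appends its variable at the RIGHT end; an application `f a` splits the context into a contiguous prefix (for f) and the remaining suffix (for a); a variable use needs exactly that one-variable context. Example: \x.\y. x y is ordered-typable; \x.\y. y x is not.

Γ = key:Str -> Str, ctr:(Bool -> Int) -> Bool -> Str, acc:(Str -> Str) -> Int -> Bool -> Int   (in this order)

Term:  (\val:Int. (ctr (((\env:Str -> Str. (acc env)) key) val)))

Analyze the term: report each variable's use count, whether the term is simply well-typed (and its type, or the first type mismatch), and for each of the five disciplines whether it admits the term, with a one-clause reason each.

usage: key: 1×; ctr: 1×; acc: 1×; val (bound): 1×; env (bound): 1×
uses in reading order: ctr, acc, env, key, val
typing: well-typed — term : Int -> Bool -> Str
ordered ✗ (no contiguous prefix/suffix split fits ctr, acc, env, key, val)
linear ✓ (each of key, ctr, acc, val, env used exactly once)
affine ✓ (no duplicate uses among key, ctr, acc, val, env)
relevant ✓ (none of key, ctr, acc, val, env goes unused)
unrestricted ✓ (type-checks (Int -> Bool -> Str) and nothing is barred)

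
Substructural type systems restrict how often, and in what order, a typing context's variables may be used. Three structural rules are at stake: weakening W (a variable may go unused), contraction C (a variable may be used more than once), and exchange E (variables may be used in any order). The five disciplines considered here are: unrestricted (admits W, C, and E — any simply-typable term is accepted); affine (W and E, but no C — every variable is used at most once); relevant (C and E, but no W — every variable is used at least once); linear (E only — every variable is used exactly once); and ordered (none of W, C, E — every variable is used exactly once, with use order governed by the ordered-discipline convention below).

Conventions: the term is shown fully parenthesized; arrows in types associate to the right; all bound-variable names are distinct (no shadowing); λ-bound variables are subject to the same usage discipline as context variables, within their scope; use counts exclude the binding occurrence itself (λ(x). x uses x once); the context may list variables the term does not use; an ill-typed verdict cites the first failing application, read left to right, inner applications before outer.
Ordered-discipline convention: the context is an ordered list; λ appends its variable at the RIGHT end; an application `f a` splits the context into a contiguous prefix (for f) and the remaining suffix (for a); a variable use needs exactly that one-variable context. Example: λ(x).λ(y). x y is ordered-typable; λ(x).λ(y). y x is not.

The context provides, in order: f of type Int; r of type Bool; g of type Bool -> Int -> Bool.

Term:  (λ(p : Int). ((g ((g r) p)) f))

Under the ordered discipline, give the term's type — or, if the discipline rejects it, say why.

not well-typed under ordered — repeated use of g ×2
usage: f ×1; r ×1; g ×2; p (bound) ×1
uses in reading order: g, g, r, p, f
typing: the term checks, with type Int -> Bool
all disciplines: ordered ✗ | linear ✗ | affine ✗ | relevant ✓ | unrestricted ✓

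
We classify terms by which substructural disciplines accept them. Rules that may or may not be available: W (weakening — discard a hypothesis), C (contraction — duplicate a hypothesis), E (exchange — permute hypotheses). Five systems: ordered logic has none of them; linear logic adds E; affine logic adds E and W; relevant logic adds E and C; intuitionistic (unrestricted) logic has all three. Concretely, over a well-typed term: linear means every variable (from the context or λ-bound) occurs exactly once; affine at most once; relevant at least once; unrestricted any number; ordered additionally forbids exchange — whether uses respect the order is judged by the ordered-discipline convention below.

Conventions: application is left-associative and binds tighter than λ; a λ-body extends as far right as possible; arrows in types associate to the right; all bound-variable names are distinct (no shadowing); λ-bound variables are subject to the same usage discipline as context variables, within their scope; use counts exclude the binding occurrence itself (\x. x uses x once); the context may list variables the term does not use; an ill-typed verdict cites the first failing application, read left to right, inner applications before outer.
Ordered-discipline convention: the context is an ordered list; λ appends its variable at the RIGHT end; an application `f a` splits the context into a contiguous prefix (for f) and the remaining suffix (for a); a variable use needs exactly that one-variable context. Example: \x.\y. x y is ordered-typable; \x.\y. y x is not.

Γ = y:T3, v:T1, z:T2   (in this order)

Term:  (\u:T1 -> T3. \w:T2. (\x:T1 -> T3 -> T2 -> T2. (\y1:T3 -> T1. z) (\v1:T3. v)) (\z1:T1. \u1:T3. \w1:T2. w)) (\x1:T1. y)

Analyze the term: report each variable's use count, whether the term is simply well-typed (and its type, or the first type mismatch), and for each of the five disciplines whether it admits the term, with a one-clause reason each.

counts: y: 1; v: 1; z: 1; u (bound): 0; w (bound): 1; x (bound): 0; y1 (bound): 0; v1 (bound): 0; z1 (bound): 0; u1 (bound): 0; w1 (bound): 0; x1 (bound): 0
uses in reading order: z, v, w, y
typing: the term checks, with type T2 -> T2
ordered: ✗ — unused: u, x, y1, v1, z1, u1, w1, x1 — weakening required
linear: ✗ — unused: u, x, y1, v1, z1, u1, w1, x1 — weakening required
affine: ✓ — no duplicate uses among y, v, z, u, w, x, y1, v1, z1, u1, w1, x1
relevant: ✗ — unused: u, x, y1, v1, z1, u1, w1, x1 — weakening required
unrestricted: ✓ — well-typed at T2 -> T2; no restrictions here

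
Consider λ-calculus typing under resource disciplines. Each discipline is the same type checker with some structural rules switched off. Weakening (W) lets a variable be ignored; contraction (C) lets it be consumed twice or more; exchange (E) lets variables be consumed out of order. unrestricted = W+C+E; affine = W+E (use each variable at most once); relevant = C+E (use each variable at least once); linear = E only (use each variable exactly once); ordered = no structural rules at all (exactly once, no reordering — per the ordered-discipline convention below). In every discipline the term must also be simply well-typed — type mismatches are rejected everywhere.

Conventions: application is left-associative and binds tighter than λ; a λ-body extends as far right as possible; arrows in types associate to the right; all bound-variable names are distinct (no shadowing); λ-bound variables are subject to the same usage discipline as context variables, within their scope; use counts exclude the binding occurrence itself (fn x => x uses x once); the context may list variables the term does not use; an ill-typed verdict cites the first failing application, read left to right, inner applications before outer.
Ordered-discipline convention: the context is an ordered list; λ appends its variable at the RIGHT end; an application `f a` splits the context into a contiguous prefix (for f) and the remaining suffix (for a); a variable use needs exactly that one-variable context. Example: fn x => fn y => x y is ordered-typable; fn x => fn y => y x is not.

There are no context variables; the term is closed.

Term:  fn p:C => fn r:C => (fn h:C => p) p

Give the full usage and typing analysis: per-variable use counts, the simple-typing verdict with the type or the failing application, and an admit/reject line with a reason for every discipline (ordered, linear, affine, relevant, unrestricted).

usage: p [bound] ×2; r [bound] ×0; h [bound] ×0
uses in reading order: p, p
typing: well-typed — term : C -> C -> C
ordered: ✗, p ×2 used more than once (contraction); needs weakening: r, h unused
linear: ✗, p ×2 used more than once (contraction); needs weakening: r, h unused
affine: ✗, p ×2 used more than once (contraction)
relevant: ✗, needs weakening: r, h unused
unrestricted: ✓, type-checks (C -> C -> C) and nothing is barred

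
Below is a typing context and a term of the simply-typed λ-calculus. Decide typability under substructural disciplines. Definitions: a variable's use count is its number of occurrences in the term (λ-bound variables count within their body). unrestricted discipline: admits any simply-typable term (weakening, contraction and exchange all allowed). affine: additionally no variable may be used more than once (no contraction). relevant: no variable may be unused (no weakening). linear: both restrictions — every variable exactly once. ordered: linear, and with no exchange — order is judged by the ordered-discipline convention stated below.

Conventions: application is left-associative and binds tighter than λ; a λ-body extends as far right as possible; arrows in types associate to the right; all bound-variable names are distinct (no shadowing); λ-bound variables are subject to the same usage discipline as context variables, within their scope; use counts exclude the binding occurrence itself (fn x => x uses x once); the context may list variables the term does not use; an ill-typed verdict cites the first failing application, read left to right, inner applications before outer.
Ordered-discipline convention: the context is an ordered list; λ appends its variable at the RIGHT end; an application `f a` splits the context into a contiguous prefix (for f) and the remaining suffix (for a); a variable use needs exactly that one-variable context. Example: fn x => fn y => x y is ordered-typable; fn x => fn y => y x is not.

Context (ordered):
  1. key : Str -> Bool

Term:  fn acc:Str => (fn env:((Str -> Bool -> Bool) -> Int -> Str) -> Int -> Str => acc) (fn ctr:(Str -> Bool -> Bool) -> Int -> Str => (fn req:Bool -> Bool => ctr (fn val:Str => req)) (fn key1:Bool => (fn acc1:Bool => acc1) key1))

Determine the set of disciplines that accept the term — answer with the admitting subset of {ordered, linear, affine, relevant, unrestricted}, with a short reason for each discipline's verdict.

admitting disciplines: affine, unrestricted
counts: key: 0; acc [bound]: 1; env [bound]: 0; ctr [bound]: 1; req [bound]: 1; val [bound]: 0; key1 [bound]: 1; acc1 [bound]: 1
use order (left to right): acc, ctr, req, acc1, key1
typing: well-typed at Str -> Str
ordered: ✗ — key, env, val left unused
linear: ✗ — key, env, val left unused
affine: ✓ — key, acc, env, ctr, req, val, key1, acc1: no repeats, contraction unneeded
relevant: ✗ — key, env, val left unused
unrestricted: ✓ — simply typable at Str -> Str; W, C, E all held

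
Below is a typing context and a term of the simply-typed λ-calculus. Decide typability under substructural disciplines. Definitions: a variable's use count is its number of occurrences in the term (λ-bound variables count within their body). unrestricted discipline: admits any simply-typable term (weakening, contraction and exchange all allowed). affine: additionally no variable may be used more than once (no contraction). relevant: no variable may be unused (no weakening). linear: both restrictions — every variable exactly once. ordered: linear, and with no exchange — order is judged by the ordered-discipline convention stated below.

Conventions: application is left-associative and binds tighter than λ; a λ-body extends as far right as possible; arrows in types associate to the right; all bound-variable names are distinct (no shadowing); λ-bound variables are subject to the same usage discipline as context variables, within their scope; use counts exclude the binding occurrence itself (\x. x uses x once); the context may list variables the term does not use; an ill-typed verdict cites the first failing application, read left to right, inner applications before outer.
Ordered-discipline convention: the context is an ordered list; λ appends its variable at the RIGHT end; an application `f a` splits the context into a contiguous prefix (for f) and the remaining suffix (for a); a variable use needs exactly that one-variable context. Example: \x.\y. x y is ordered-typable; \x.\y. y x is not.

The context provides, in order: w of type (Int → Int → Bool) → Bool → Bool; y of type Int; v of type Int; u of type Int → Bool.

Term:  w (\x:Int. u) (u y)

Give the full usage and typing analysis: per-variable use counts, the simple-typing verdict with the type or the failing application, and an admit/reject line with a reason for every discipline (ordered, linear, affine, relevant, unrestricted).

usage: w=1; y=1; v=0; u=2; x (λ-bound)=0
left-to-right use order: w, u, u, y
typing: the term checks, with type Bool
ordered: ✗, u ×2 used more than once (contraction); v, x never used (weakening)
linear: ✗, u ×2 used more than once (contraction); v, x never used (weakening)
affine: ✗, u ×2 used more than once (contraction)
relevant: ✗, v, x never used (weakening)
unrestricted: ✓, type-checks (Bool) and nothing is barred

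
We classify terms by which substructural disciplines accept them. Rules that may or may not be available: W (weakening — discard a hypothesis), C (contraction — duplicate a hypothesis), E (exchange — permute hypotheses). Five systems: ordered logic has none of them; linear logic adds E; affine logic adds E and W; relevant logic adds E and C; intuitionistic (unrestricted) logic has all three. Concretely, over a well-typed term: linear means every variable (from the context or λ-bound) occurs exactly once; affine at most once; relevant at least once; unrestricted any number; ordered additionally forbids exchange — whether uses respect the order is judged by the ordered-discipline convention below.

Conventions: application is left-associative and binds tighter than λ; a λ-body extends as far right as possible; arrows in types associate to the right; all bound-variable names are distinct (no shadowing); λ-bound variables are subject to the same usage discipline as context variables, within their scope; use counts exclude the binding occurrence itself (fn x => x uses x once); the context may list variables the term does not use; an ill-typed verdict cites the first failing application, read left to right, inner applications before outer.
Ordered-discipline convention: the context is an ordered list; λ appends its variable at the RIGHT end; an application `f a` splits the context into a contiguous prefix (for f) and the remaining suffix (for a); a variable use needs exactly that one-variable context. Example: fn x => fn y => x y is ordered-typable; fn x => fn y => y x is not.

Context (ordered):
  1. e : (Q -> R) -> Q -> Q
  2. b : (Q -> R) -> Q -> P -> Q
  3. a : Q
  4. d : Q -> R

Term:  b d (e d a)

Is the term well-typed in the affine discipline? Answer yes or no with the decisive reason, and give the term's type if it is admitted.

no — needs contraction — d ×2
counts: e: 1×; b: 1×; a: 1×; d: 2×
use order (left to right): b, d, e, d, a
typing: ✓ — P -> Q
across the five disciplines: ordered ✗, linear ✗, affine ✗, relevant ✓, unrestricted ✓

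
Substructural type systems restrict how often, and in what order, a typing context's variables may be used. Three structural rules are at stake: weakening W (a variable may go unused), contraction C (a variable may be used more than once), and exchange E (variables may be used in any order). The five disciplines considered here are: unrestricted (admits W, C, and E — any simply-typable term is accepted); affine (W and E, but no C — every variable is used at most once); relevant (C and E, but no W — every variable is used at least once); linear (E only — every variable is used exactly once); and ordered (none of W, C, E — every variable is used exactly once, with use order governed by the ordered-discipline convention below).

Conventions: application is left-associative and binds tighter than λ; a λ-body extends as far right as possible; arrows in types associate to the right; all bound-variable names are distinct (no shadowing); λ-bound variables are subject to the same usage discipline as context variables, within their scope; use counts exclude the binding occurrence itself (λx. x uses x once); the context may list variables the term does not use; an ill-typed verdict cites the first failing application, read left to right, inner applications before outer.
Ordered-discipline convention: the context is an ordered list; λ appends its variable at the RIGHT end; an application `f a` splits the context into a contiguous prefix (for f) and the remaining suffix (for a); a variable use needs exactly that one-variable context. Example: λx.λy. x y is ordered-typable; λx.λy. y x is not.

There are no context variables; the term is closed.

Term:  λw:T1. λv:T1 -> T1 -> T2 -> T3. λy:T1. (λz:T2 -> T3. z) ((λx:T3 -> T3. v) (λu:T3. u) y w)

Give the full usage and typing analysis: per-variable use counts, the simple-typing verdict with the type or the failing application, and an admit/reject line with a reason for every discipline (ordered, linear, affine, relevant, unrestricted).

use counts: w (bound)=1, v (bound)=1, y (bound)=1, z (bound)=1, x (bound)=0, u (bound)=1
order of uses: z, v, u, y, w
typing: well-typed — term : T1 -> (T1 -> T1 -> T2 -> T3) -> T1 -> T2 -> T3
ordered: ✗ — x left unused
linear: ✗ — x left unused
affine: ✓ — no duplicate uses among w, v, y, z, x, u
relevant: ✗ — x left unused
unrestricted: ✓ — well-typed at T1 -> (T1 -> T1 -> T2 -> T3) -> T1 -> T2 -> T3; no restrictions here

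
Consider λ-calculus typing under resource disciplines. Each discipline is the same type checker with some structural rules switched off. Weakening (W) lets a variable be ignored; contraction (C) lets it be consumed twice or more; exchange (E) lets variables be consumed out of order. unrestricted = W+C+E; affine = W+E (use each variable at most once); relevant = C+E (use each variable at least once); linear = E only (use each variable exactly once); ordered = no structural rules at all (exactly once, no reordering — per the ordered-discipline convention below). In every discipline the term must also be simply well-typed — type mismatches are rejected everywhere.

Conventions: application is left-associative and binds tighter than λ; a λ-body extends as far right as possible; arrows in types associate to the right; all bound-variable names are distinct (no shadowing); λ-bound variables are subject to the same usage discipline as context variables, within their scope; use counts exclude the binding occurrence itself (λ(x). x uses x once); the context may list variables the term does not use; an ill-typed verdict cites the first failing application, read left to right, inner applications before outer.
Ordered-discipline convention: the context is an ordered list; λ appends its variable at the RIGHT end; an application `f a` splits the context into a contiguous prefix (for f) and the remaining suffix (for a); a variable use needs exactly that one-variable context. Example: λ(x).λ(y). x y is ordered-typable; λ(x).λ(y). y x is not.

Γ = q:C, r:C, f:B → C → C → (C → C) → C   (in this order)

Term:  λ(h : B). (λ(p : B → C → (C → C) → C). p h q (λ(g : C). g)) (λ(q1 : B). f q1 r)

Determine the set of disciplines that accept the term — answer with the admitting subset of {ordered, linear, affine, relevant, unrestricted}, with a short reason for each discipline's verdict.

accepted by: linear, affine, relevant, unrestricted
usage: q: 1, r: 1, f: 1, h (λ-bound): 1, p (λ-bound): 1, g (λ-bound): 1, q1 (λ-bound): 1
order of uses: p, h, q, g, f, q1, r
typing: well-typed — term : B → C
ordered ✗ (use order p, h, q, g, f, q1, r needs exchange)
linear ✓ (exactly-once usage across q, r, f, h, p, g, q1)
affine ✓ (q, r, f, h, p, g, q1: no repeats, contraction unneeded)
relevant ✓ (at least one use each (q, r, f, h, p, g, q1))
unrestricted ✓ (typability at B → C is all that's needed)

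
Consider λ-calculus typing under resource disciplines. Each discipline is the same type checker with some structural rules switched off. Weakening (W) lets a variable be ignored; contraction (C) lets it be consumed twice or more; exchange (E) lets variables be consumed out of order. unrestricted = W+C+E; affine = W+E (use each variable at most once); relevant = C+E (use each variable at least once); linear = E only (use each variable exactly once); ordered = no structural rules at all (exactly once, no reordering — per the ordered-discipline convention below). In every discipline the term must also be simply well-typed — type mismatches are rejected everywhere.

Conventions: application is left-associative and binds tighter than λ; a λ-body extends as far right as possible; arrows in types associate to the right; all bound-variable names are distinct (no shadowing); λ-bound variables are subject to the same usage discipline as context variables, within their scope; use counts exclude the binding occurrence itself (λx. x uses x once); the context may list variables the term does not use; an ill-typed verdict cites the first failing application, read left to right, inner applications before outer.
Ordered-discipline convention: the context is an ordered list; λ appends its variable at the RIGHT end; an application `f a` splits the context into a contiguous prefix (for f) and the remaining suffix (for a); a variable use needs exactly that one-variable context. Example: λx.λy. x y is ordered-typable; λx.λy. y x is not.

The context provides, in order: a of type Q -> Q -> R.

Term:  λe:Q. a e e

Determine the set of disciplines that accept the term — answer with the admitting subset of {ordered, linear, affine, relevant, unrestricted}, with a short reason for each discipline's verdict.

admitted in: relevant, unrestricted
counts: a: 1; e (λ-bound): 2
left-to-right use order: a, e, e
typing: the term checks, with type Q -> R
ordered: ✗, e ×2 used more than once (contraction)
linear: ✗, e ×2 used more than once (contraction)
affine: ✗, e ×2 used more than once (contraction)
relevant: ✓, every one of a, e appears
unrestricted: ✓, type-checks (Q -> R) and nothing is barred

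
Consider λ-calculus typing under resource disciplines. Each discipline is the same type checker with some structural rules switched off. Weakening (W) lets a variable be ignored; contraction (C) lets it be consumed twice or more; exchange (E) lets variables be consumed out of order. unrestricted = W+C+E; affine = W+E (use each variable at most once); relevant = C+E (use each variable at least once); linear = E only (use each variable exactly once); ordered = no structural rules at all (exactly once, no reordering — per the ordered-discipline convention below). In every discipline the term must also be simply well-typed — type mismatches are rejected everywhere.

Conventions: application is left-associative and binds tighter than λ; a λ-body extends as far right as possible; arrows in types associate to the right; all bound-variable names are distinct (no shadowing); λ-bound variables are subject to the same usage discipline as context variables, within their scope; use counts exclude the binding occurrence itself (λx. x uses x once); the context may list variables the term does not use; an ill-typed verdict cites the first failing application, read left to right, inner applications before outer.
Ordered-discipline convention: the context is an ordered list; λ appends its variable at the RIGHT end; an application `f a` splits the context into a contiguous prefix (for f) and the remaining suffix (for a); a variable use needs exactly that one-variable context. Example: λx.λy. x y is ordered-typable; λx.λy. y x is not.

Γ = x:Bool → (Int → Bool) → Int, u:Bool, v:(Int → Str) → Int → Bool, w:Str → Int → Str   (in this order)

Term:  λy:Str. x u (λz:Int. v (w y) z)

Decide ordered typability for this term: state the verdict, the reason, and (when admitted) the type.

yes — single-use (x, u, v, w, y, z), ordered derivation ok; term : Str → Int
counts: x ×1; u ×1; v ×1; w ×1; y [bound] ×1; z [bound] ×1
use order (left to right): x, u, v, w, y, z
typing: well-typed at Str → Int
across the five disciplines: ordered ✓ · linear ✓ · affine ✓ · relevant ✓ · unrestricted ✓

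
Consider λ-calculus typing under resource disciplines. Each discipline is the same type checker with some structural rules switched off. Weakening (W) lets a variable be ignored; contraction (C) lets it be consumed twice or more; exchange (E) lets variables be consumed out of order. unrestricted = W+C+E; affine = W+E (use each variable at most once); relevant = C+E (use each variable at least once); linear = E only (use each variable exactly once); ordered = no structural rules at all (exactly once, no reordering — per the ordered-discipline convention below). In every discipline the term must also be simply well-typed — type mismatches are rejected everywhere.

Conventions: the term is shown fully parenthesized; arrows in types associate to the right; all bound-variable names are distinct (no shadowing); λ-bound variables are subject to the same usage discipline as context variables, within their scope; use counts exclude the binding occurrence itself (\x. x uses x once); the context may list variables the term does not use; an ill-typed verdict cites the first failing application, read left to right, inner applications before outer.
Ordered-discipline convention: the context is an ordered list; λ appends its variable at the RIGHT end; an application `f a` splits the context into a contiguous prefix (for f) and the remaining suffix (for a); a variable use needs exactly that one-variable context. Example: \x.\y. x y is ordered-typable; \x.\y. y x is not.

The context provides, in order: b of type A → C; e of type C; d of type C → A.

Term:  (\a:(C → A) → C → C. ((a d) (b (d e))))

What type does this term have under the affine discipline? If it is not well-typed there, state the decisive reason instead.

not well-typed under affine — uses contraction: d ×2
counts: b: 1, e: 1, d: 2, a (bound): 1
use order (left to right): a, d, b, d, e
typing: ✓ — ((C → A) → C → C) → C
summary: ordered ✗ · linear ✗ · affine ✗ · relevant ✓ · unrestricted ✓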